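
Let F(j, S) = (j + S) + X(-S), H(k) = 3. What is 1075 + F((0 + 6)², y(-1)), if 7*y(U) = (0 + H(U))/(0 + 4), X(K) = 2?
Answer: 31167/28 ≈ 1113.1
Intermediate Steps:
y(U) = 3/28 (y(U) = ((0 + 3)/(0 + 4))/7 = (3/4)/7 = (3*(¼))/7 = (⅐)*(¾) = 3/28)
F(j, S) = 2 + S + j (F(j, S) = (j + S) + 2 = (S + j) + 2 = 2 + S + j)
1075 + F((0 + 6)², y(-1)) = 1075 + (2 + 3/28 + (0 + 6)²) = 1075 + (2 + 3/28 + 6²) = 1075 + (2 + 3/28 + 36) = 1075 + 1067/28 = 31167/28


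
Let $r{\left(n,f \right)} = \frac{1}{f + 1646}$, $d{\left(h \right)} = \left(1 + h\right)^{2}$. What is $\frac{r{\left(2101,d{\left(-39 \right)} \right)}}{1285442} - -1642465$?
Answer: $\frac{6523896898097701}{3972015780} \approx 1.6425 \cdot 10^{6}$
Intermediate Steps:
$r{\left(n,f \right)} = \frac{1}{1646 + f}$
$\frac{r{\left(2101,d{\left(-39 \right)} \right)}}{1285442} - -1642465 = \frac{1}{\left(1646 + \left(1 - 39\right)^{2}\right) 1285442} - -1642465 = \frac{1}{1646 + \left(-38\right)^{2}} \cdot \frac{1}{1285442} + 1642465 = \frac{1}{1646 + 1444} \cdot \frac{1}{1285442} + 1642465 = \frac{1}{3090} \cdot \frac{1}{1285442} + 1642465 = \frac{1}{3972015780} + 1642465 = \frac{6523896898097701}{3972015780}$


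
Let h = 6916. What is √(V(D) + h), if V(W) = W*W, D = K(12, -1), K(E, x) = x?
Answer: √6917 ≈ 83.168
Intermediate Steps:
D = -1
V(W) = W²
√(V(D) + h) = √((-1)² + 6916) = √(1 + 6916) = √6917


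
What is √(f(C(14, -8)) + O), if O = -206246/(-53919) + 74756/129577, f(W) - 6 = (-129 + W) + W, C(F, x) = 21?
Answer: I*√415445675297026348779/2328887421 ≈ 8.752*I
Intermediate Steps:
f(W) = -123 + 2*W (f(W) = 6 + ((-129 + W) + W) = 6 + (-129 + 2*W) = -123 + 2*W)
O = 30755506706/6986662263 (O = -206246*(-1/53919) + 74756*(1/129577) = 206246/53919 + 74756/129577 = 30755506706/6986662263 ≈ 4.4020)
√(f(C(14, -8)) + O) = √((-123 + 2*21) + 30755506706/6986662263) = √((-123 + 42) + 30755506706/6986662263) = √(-81 + 30755506706/6986662263) = √(-535164136597/6986662263) = I*√415445675297026348779/2328887421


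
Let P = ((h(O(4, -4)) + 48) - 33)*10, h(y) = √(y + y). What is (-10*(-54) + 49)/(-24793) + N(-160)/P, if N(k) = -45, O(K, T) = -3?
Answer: (-1178*√6 + 240807*I)/(49586*(√6 - 15*I)) ≈ -0.31596 + 0.047717*I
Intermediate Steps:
h(y) = √2*√y (h(y) = √(2*y) = √2*√y)
P = 150 + 10*I*√6 (P = ((√2*√(-3) + 48) - 33)*10 = ((√2*(I*√3) + 48) - 33)*10 = ((I*√6 + 48) - 33)*10 = ((48 + I*√6) - 33)*10 = (15 + I*√6)*10 = 150 + 10*I*√6 ≈ 150.0 + 24.495*I)
(-10*(-54) + 49)/(-24793) + N(-160)/P = (-10*(-54) + 49)/(-24793) - 45/(150 + 10*I*√6) = (540 + 49)*(-1/24793) - 45/(150 + 10*I*√6) = 589*(-1/24793) - 45/(150 + 10*I*√6) = -589/24793 - 45/(150 + 10*I*√6)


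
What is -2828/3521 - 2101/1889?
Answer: -1819959/950167 ≈ -1.9154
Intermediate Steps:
-2828/3521 - 2101/1889 = -2828*1/3521 - 2101*1/1889 = -404/503 - 2101/1889 = -1819959/950167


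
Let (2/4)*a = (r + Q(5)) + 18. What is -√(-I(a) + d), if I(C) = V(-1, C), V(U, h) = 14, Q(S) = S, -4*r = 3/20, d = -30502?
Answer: -2*I*√7629 ≈ -174.69*I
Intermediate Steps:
r = -3/80 (r = -3/(4*20) = -¼*3/20 = -3/80 ≈ -0.037500)
a = 1837/40 (a = 2*((-3/80 + 5) + 18) = 2*(397/80 + 18) = 2*(1837/80) = 1837/40 ≈ 45.925)
I(C) = 14
-√(-I(a) + d) = -√(-1*14 - 30502) = -√(-14 - 30502) = -√(-30516) = -2*I*√7629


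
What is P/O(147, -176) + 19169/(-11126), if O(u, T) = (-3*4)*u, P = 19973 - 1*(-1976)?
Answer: -139009345/9813132 ≈ -14.166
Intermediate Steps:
P = 21949 (P = 19973 + 1976 = 21949)
O(u, T) = -12*u
P/O(147, -176) + 19169/(-11126) = 21949/((-12*147)) + 19169/(-11126) = 21949/(-1764) + 19169*(-1/11126) = 21949*(-1/1764) - 19169/11126 = -21949/1764 - 19169/11126 = -139009345/9813132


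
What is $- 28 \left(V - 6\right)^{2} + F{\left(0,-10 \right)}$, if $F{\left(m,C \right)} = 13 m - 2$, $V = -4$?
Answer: $-2802$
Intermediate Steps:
$F{\left(m,C \right)} = -2 + 13 m$
$- 28 \left(V - 6\right)^{2} + F{\left(0,-10 \right)} = - 28 \left(-4 - 6\right)^{2} + \left(-2 + 13 \cdot 0\right) = - 28 \left(-10\right)^{2} + \left(-2 + 0\right) = \left(-28\right) 100 - 2 = -2800 - 2 = -2802$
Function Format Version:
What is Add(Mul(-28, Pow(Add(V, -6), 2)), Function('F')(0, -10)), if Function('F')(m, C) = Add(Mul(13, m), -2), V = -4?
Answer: -2802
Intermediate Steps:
Function('F')(m, C) = Add(-2, Mul(13, m))
Add(Mul(-28, Pow(Add(V, -6), 2)), Function('F')(0, -10)) = Add(Mul(-28, Pow(Add(-4, -6), 2)), Add(-2, Mul(13, 0))) = Add(Mul(-28, Pow(-10, 2)), Add(-2, 0)) = Add(Mul(-28, 100), -2) = Add(-2800, -2) = -2802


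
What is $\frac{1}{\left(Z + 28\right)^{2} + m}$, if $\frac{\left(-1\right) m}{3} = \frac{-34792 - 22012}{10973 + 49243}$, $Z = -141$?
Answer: $\frac{5018}{64089043} \approx 7.8297 \cdot 10^{-5}$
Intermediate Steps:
$m = \frac{14201}{5018}$ ($m = - 3 \frac{-34792 - 22012}{10973 + 49243} = - 3 \left(- \frac{56804}{60216}\right) = - 3 \left(\left(-56804\right) \frac{1}{60216}\right) = \left(-3\right) \left(- \frac{14201}{15054}\right) = \frac{14201}{5018} \approx 2.83$)
$\frac{1}{\left(Z + 28\right)^{2} + m} = \frac{1}{\left(-141 + 28\right)^{2} + \frac{14201}{5018}} = \frac{1}{\left(-113\right)^{2} + \frac{14201}{5018}} = \frac{1}{12769 + \frac{14201}{5018}} = \frac{1}{\frac{64089043}{5018}} = \frac{5018}{64089043}$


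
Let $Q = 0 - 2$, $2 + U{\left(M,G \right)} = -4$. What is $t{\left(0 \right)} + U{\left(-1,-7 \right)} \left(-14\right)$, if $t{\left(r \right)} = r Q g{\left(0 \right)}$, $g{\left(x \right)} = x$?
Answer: $84$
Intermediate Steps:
$U{\left(M,G \right)} = -6$ ($U{\left(M,G \right)} = -2 - 4 = -6$)
$Q = -2$
$t{\left(r \right)} = 0$ ($t{\left(r \right)} = r \left(-2\right) 0 = - 2 r 0 = 0$)
$t{\left(0 \right)} + U{\left(-1,-7 \right)} \left(-14\right) = 0 - -84 = 0 + 84 = 84$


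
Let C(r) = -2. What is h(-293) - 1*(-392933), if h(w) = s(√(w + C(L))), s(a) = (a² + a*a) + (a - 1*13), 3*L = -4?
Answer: 392330 + I*√295 ≈ 3.9233e+5 + 17.176*I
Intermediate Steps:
L = -4/3 (L = (⅓)*(-4) = -4/3 ≈ -1.3333)
s(a) = -13 + a + 2*a² (s(a) = (a² + a²) + (a - 13) = 2*a² + (-13 + a) = -13 + a + 2*a²)
h(w) = -17 + √(-2 + w) + 2*w (h(w) = -13 + √(w - 2) + 2*(√(w - 2))² = -13 + √(-2 + w) + 2*(√(-2 + w))² = -13 + √(-2 + w) + 2*(-2 + w) = -13 + √(-2 + w) + (-4 + 2*w) = -17 + √(-2 + w) + 2*w)
h(-293) - 1*(-392933) = (-17 + √(-2 - 293) + 2*(-293)) - 1*(-392933) = (-17 + √(-295) - 586) + 392933 = (-17 + I*√295 - 586) + 392933 = (-603 + I*√295) + 392933 = 392330 + I*√295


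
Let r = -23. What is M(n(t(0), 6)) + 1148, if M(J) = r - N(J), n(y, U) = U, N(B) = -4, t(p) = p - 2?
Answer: 1129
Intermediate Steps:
t(p) = -2 + p
M(J) = -19 (M(J) = -23 - 1*(-4) = -23 + 4 = -19)
M(n(t(0), 6)) + 1148 = -19 + 1148 = 1129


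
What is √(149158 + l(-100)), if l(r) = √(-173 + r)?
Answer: √(149158 + I*√273) ≈ 386.21 + 0.021*I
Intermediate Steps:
√(149158 + l(-100)) = √(149158 + √(-173 - 100)) = √(149158 + √(-273)) = √(149158 + I*√273)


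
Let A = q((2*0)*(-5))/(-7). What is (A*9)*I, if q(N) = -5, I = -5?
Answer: -225/7 ≈ -32.143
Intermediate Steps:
A = 5/7 (A = -5/(-7) = -5*(-⅐) = 5/7 ≈ 0.71429)
(A*9)*I = ((5/7)*9)*(-5) = (45/7)*(-5) = -225/7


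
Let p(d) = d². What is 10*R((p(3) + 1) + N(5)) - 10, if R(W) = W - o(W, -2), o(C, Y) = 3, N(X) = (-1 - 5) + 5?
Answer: 50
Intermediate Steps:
N(X) = -1 (N(X) = -6 + 5 = -1)
R(W) = -3 + W (R(W) = W - 1*3 = W - 3 = -3 + W)
10*R((p(3) + 1) + N(5)) - 10 = 10*(-3 + ((3² + 1) - 1)) - 10 = 10*(-3 + ((9 + 1) - 1)) - 10 = 10*(-3 + (10 - 1)) - 10 = 10*(-3 + 9) - 10 = 10*6 - 10 = 60 - 10 = 50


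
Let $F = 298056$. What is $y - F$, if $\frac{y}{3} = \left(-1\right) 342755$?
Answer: $-1326321$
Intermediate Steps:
$y = -1028265$ ($y = 3 \left(\left(-1\right) 342755\right) = 3 \left(-342755\right) = -1028265$)
$y - F = -1028265 - 298056 = -1326321$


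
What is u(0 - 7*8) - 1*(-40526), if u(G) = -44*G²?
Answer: -97458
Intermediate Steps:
u(0 - 7*8) - 1*(-40526) = -44*(0 - 7*8)² - 1*(-40526) = -44*(0 - 56)² + 40526 = -44*(-56)² + 40526 = -44*3136 + 40526 = -137984 + 40526 = -97458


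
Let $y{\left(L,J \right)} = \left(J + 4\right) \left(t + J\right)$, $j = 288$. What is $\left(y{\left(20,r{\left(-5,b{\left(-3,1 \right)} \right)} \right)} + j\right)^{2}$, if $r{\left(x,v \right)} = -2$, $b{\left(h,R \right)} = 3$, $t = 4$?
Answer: $85264$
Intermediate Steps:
$y{\left(L,J \right)} = \left(4 + J\right)^{2}$ ($y{\left(L,J \right)} = \left(J + 4\right) \left(4 + J\right) = \left(4 + J\right) \left(4 + J\right) = \left(4 + J\right)^{2}$)
$\left(y{\left(20,r{\left(-5,b{\left(-3,1 \right)} \right)} \right)} + j\right)^{2} = \left(\left(16 + \left(-2\right)^{2} + 8 \left(-2\right)\right) + 288\right)^{2} = \left(\left(16 + 4 - 16\right) + 288\right)^{2} = \left(4 + 288\right)^{2} = 292^{2} = 85264$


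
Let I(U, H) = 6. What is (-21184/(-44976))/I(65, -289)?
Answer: 662/8433 ≈ 0.078501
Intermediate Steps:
(-21184/(-44976))/I(65, -289) = -21184/(-44976)/6 = -21184*(-1/44976)*(1/6) = (1324/2811)*(1/6) = 662/8433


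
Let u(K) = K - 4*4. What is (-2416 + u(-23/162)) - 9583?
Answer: -1946453/162 ≈ -12015.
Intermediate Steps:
u(K) = -16 + K (u(K) = K - 16 = -16 + K)
(-2416 + u(-23/162)) - 9583 = (-2416 + (-16 - 23/162)) - 9583 = (-2416 - 2615/162) - 9583 = -394007/162 - 9583 = -1946453/162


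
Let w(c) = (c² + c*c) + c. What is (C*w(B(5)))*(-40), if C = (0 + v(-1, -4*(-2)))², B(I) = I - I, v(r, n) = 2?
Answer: 0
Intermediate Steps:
B(I) = 0
w(c) = c + 2*c² (w(c) = (c² + c²) + c = 2*c² + c = c + 2*c²)
C = 4 (C = (0 + 2)² = 2² = 4)
(C*w(B(5)))*(-40) = (4*(0*(1 + 2*0)))*(-40) = (4*(0*(1 + 0)))*(-40) = (4*(0*1))*(-40) = (4*0)*(-40) = 0*(-40) = 0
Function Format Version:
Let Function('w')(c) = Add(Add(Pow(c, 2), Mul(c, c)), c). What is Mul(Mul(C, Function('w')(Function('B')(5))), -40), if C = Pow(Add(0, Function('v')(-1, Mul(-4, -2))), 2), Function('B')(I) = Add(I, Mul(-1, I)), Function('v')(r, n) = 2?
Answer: 0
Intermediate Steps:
Function('B')(I) = 0
Function('w')(c) = Add(c, Mul(2, Pow(c, 2))) (Function('w')(c) = Add(Add(Pow(c, 2), Pow(c, 2)), c) = Add(Mul(2, Pow(c, 2)), c) = Add(c, Mul(2, Pow(c, 2))))
C = 4 (C = Pow(Add(0, 2), 2) = Pow(2, 2) = 4)
Mul(Mul(C, Function('w')(Function('B')(5))), -40) = Mul(Mul(4, Mul(0, Add(1, Mul(2, 0)))), -40) = Mul(Mul(4, Mul(0, Add(1, 0))), -40) = Mul(Mul(4, Mul(0, 1)), -40) = Mul(Mul(4, 0), -40) = Mul(0, -40) = 0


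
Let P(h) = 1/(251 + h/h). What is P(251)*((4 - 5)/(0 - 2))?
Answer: 1/504 ≈ 0.0019841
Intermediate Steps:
P(h) = 1/252 (P(h) = 1/(251 + 1) = 1/252)
P(251)*((4 - 5)/(0 - 2)) = ((4 - 5)/(0 - 2))/252 = (-1/(-2))/252 = (-1*(-½))/252 = (1/252)*(½) = 1/504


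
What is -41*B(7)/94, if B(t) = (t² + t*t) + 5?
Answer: -4223/94 ≈ -44.926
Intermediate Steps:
B(t) = 5 + 2*t² (B(t) = (t² + t²) + 5 = 2*t² + 5 = 5 + 2*t²)
-41*B(7)/94 = -41*(5 + 2*7²)/94 = -41*(5 + 2*49)*(1/94) = -41*(5 + 98)*(1/94) = -41*103*(1/94) = -4223*1/94 = -4223/94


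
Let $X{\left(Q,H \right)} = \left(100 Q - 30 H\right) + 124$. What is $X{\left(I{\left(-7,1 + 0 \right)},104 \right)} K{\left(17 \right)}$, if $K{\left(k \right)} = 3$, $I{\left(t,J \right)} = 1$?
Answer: $-8688$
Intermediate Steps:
$X{\left(Q,H \right)} = 124 - 30 H + 100 Q$ ($X{\left(Q,H \right)} = \left(- 30 H + 100 Q\right) + 124 = 124 - 30 H + 100 Q$)
$X{\left(I{\left(-7,1 + 0 \right)},104 \right)} K{\left(17 \right)} = \left(124 - 3120 + 100 \cdot 1\right) 3 = \left(124 - 3120 + 100\right) 3 = \left(-2896\right) 3 = -8688$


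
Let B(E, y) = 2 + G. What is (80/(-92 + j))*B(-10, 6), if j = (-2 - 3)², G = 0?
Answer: -160/67 ≈ -2.3881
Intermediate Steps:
B(E, y) = 2 (B(E, y) = 2 + 0 = 2)
j = 25 (j = (-5)² = 25)
(80/(-92 + j))*B(-10, 6) = (80/(-92 + 25))*2 = (80/(-67))*2 = (80*(-1/67))*2 = -80/67*2 = -160/67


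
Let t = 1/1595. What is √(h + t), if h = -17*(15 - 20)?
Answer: 6*√6006770/1595 ≈ 9.2196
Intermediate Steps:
t = 1/1595 ≈ 0.00062696
h = 85 (h = -17*(-5) = 85)
√(h + t) = √(85 + 1/1595) = √(135576/1595) = 6*√6006770/1595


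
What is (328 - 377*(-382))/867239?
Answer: 144342/867239 ≈ 0.16644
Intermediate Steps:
(328 - 377*(-382))/867239 = (328 + 144014)*(1/867239) = 144342*(1/867239) = 144342/867239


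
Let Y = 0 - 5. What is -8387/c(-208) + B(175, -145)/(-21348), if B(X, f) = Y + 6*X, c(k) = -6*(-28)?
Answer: -14935103/298872 ≈ -49.972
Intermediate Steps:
c(k) = 168
Y = -5
B(X, f) = -5 + 6*X
-8387/c(-208) + B(175, -145)/(-21348) = -8387/168 + (-5 + 6*175)/(-21348) = -8387*1/168 + (-5 + 1050)*(-1/21348) = -8387/168 + 1045*(-1/21348) = -8387/168 - 1045/21348 = -14935103/298872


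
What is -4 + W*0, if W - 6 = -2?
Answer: -4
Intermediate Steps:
W = 4 (W = 6 - 2 = 4)
-4 + W*0 = -4 + 4*0 = -4 + 0 = -4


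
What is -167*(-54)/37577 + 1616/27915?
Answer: 312461902/1048961955 ≈ 0.29788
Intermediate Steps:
-167*(-54)/37577 + 1616/27915 = 9018*(1/37577) + 1616*(1/27915) = 9018/37577 + 1616/27915 = 312461902/1048961955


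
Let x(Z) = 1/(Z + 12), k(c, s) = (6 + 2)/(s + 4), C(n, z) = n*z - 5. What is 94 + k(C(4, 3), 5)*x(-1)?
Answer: 9314/99 ≈ 94.081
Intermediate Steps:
C(n, z) = -5 + n*z
k(c, s) = 8/(4 + s)
x(Z) = 1/(12 + Z)
94 + k(C(4, 3), 5)*x(-1) = 94 + (8/(4 + 5))/(12 - 1) = 94 + (8/9)/11 = 94 + (8*(1/9))*(1/11) = 94 + (8/9)*(1/11) = 94 + 8/99 = 9314/99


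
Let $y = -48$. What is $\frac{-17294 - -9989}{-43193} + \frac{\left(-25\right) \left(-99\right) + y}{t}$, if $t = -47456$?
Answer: $\frac{241836669}{2049767008} \approx 0.11798$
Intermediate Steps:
$\frac{-17294 - -9989}{-43193} + \frac{\left(-25\right) \left(-99\right) + y}{t} = \frac{-17294 - -9989}{-43193} + \frac{\left(-25\right) \left(-99\right) - 48}{-47456} = \left(-17294 + 9989\right) \left(- \frac{1}{43193}\right) + \left(2475 - 48\right) \left(- \frac{1}{47456}\right) = \left(-7305\right) \left(- \frac{1}{43193}\right) + 2427 \left(- \frac{1}{47456}\right) = \frac{7305}{43193} - \frac{2427}{47456} = \frac{241836669}{2049767008}$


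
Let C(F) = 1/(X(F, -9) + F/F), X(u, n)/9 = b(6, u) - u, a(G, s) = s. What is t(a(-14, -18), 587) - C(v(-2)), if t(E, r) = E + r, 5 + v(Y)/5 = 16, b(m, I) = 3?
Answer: 265724/467 ≈ 569.00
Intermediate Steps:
v(Y) = 55 (v(Y) = -25 + 5*16 = -25 + 80 = 55)
X(u, n) = 27 - 9*u (X(u, n) = 9*(3 - u) = 27 - 9*u)
C(F) = 1/(28 - 9*F) (C(F) = 1/((27 - 9*F) + F/F) = 1/((27 - 9*F) + 1) = 1/(28 - 9*F))
t(a(-14, -18), 587) - C(v(-2)) = (-18 + 587) - (-1)/(-28 + 9*55) = 569 - (-1)/(-28 + 495) = 569 - (-1)/467 = 569 - 1*(-1/467) = 569 + 1/467 = 265724/467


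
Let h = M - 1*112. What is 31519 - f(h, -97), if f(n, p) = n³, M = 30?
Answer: 582887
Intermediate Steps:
h = -82 (h = 30 - 1*112 = 30 - 112 = -82)
31519 - f(h, -97) = 31519 - 1*(-82)³ = 31519 - 1*(-551368) = 31519 + 551368 = 582887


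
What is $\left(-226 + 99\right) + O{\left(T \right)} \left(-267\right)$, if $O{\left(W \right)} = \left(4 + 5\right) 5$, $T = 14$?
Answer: $-12142$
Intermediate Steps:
$O{\left(W \right)} = 45$ ($O{\left(W \right)} = 9 \cdot 5 = 45$)
$\left(-226 + 99\right) + O{\left(T \right)} \left(-267\right) = \left(-226 + 99\right) + 45 \left(-267\right) = -127 - 12015 = -12142$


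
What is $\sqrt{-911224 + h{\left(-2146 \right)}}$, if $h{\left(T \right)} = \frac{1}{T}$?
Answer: $\frac{i \sqrt{4196474468930}}{2146} \approx 954.58 i$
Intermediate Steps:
$\sqrt{-911224 + h{\left(-2146 \right)}} = \sqrt{-911224 + \frac{1}{-2146}} = \sqrt{-911224 - \frac{1}{2146}} = \sqrt{- \frac{1955486705}{2146}} = \frac{i \sqrt{4196474468930}}{2146}$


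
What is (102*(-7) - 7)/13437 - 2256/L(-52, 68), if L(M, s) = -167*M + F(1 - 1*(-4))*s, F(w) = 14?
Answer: -3105119/10789911 ≈ -0.28778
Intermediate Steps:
L(M, s) = -167*M + 14*s
(102*(-7) - 7)/13437 - 2256/L(-52, 68) = (102*(-7) - 7)/13437 - 2256/(-167*(-52) + 14*68) = (-714 - 7)*(1/13437) - 2256/(8684 + 952) = -721*1/13437 - 2256/9636 = -721/13437 - 2256*1/9636 = -721/13437 - 188/803 = -3105119/10789911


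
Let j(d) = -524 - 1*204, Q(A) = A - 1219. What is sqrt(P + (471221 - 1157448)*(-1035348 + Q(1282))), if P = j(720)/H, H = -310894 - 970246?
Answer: sqrt(1487321454552890582005)/45755 ≈ 8.4288e+5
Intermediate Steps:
Q(A) = -1219 + A
j(d) = -728 (j(d) = -524 - 204 = -728)
H = -1281140
P = 26/45755 (P = -728/(-1281140) = -728*(-1/1281140) = 26/45755 ≈ 0.00056824)
sqrt(P + (471221 - 1157448)*(-1035348 + Q(1282))) = sqrt(26/45755 + (471221 - 1157448)*(-1035348 + (-1219 + 1282))) = sqrt(26/45755 - 686227*(-1035348 + 63)) = sqrt(26/45755 - 686227*(-1035285)) = sqrt(26/45755 + 710440519695) = sqrt(32506205978644751/45755) = sqrt(1487321454552890582005)/45755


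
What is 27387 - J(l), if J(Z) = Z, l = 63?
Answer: 27324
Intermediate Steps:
27387 - J(l) = 27387 - 1*63 = 27387 - 63 = 27324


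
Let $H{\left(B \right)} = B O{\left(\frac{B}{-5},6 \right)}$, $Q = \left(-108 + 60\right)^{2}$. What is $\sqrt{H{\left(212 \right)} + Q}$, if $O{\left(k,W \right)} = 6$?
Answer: $2 \sqrt{894} \approx 59.8$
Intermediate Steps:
$Q = 2304$ ($Q = \left(-48\right)^{2} = 2304$)
$H{\left(B \right)} = 6 B$ ($H{\left(B \right)} = B 6 = 6 B$)
$\sqrt{H{\left(212 \right)} + Q} = \sqrt{6 \cdot 212 + 2304} = \sqrt{1272 + 2304} = \sqrt{3576} = 2 \sqrt{894}$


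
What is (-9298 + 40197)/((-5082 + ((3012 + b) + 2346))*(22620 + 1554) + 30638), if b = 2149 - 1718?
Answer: 30899/17121656 ≈ 0.0018047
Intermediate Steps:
b = 431
(-9298 + 40197)/((-5082 + ((3012 + b) + 2346))*(22620 + 1554) + 30638) = (-9298 + 40197)/((-5082 + ((3012 + 431) + 2346))*(22620 + 1554) + 30638) = 30899/((-5082 + (3443 + 2346))*24174 + 30638) = 30899/((-5082 + 5789)*24174 + 30638) = 30899/(707*24174 + 30638) = 30899/(17091018 + 30638) = 30899/17121656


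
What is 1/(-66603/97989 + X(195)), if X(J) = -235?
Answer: -32663/7698006 ≈ -0.0042430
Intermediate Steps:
1/(-66603/97989 + X(195)) = 1/(-66603/97989 - 235) = 1/(-66603*1/97989 - 235) = 1/(-22201/32663 - 235) = 1/(-7698006/32663) = -32663/7698006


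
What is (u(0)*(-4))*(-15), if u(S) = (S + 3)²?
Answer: 540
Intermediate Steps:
u(S) = (3 + S)²
(u(0)*(-4))*(-15) = ((3 + 0)²*(-4))*(-15) = (3²*(-4))*(-15) = (9*(-4))*(-15) = -36*(-15) = 540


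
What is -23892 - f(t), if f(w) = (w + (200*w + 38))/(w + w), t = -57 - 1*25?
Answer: -983683/41 ≈ -23992.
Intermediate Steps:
t = -82 (t = -57 - 25 = -82)
f(w) = (38 + 201*w)/(2*w) (f(w) = (w + (38 + 200*w))/((2*w)) = (38 + 201*w)*(1/(2*w)) = (38 + 201*w)/(2*w))
-23892 - f(t) = -23892 - (201/2 + 19/(-82)) = -23892 - (201/2 + 19*(-1/82)) = -23892 - (201/2 - 19/82) = -23892 - 1*4111/41 = -23892 - 4111/41 = -983683/41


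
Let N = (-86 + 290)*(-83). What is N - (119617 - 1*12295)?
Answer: -124254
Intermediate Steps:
N = -16932 (N = 204*(-83) = -16932)
N - (119617 - 1*12295) = -16932 - (119617 - 1*12295) = -16932 - (119617 - 12295) = -16932 - 1*107322 = -16932 - 107322 = -124254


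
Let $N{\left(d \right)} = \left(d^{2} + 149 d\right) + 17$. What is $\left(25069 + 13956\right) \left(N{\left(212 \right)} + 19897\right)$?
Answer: $3763805150$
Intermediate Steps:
$N{\left(d \right)} = 17 + d^{2} + 149 d$
$\left(25069 + 13956\right) \left(N{\left(212 \right)} + 19897\right) = \left(25069 + 13956\right) \left(\left(17 + 212^{2} + 149 \cdot 212\right) + 19897\right) = 39025 \left(\left(17 + 44944 + 31588\right) + 19897\right) = 39025 \left(76549 + 19897\right) = 39025 \cdot 96446 = 3763805150$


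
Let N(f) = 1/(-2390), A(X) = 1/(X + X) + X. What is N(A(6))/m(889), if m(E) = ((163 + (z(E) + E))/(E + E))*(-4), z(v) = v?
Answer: 889/9277980 ≈ 9.5818e-5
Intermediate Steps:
A(X) = X + 1/(2*X) (A(X) = 1/(2*X) + X = X + 1/(2*X))
N(f) = -1/2390
m(E) = -2*(163 + 2*E)/E (m(E) = ((163 + (E + E))/(E + E))*(-4) = ((163 + 2*E)/((2*E)))*(-4) = ((163 + 2*E)*(1/(2*E)))*(-4) = ((163 + 2*E)/(2*E))*(-4) = -2*(163 + 2*E)/E)
N(A(6))/m(889) = -1/(2390*(-4 - 326/889)) = -1/(2390*(-3882/889)) = -1/2390*(-889/3882) = 889/9277980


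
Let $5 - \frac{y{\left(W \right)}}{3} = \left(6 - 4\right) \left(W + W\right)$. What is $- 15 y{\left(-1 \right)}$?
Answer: $-405$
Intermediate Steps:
$y{\left(W \right)} = 15 - 12 W$ ($y{\left(W \right)} = 15 - 3 \left(6 - 4\right) \left(W + W\right) = 15 - 3 \cdot 2 \cdot 2 W = 15 - 3 \cdot 4 W = 15 - 12 W$)
$- 15 y{\left(-1 \right)} = - 15 \left(15 - -12\right) = - 15 \left(15 + 12\right) = \left(-15\right) 27 = -405$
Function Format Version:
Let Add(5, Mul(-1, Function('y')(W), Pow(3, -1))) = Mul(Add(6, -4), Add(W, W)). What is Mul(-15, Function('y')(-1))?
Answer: -405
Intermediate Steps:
Function('y')(W) = Add(15, Mul(-12, W)) (Function('y')(W) = Add(15, Mul(-3, Mul(Add(6, -4), Add(W, W)))) = Add(15, Mul(-3, Mul(2, Mul(2, W)))) = Add(15, Mul(-3, Mul(4, W))) = Add(15, Mul(-12, W)))
Mul(-15, Function('y')(-1)) = Mul(-15, Add(15, Mul(-12, -1))) = Mul(-15, Add(15, 12)) = Mul(-15, 27) = -405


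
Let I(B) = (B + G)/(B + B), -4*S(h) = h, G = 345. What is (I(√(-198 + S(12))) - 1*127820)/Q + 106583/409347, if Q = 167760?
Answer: -7653814397/15260456160 - 23*I*√201/4495968 ≈ -0.50155 - 7.2527e-5*I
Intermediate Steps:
S(h) = -h/4
I(B) = (345 + B)/(2*B) (I(B) = (B + 345)/(B + B) = (345 + B)/((2*B)) = (345 + B)*(1/(2*B)) = (345 + B)/(2*B))
(I(√(-198 + S(12))) - 1*127820)/Q + 106583/409347 = ((345 + √(-198 - ¼*12))/(2*(√(-198 - ¼*12))) - 1*127820)/167760 + 106583/409347 = ((345 + √(-198 - 3))/(2*(√(-198 - 3))) - 127820)*(1/167760) + 106583*(1/409347) = ((345 + √(-201))/(2*(√(-201))) - 127820)*(1/167760) + 106583/409347 = ((345 + I*√201)/(2*((I*√201))) - 127820)*(1/167760) + 106583/409347 = ((-I*√201/201)*(345 + I*√201)/2 - 127820)*(1/167760) + 106583/409347 = (-I*√201*(345 + I*√201)/402 - 127820)*(1/167760) + 106583/409347 = (-127820 - I*√201*(345 + I*√201)/402)*(1/167760) + 106583/409347 = (-6391/8388 - I*√201*(345 + I*√201)/67439520) + 106583/409347 = -191346497/381511404 - I*√201*(345 + I*√201)/67439520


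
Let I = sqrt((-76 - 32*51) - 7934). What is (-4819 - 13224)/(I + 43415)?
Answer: -783336845/1884871867 + 18043*I*sqrt(9642)/1884871867 ≈ -0.41559 + 0.00093996*I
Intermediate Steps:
I = I*sqrt(9642) (I = sqrt((-76 - 1632) - 7934) = sqrt(-1708 - 7934) = sqrt(-9642) = I*sqrt(9642) ≈ 98.194*I)
(-4819 - 13224)/(I + 43415) = (-4819 - 13224)/(I*sqrt(9642) + 43415) = -18043/(43415 + I*sqrt(9642))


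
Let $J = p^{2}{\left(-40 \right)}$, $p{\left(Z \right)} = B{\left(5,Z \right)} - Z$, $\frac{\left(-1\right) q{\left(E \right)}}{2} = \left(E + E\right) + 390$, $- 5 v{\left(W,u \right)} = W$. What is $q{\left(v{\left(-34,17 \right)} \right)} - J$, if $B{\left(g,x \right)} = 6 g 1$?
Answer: $- \frac{28536}{5} \approx -5707.2$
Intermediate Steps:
$v{\left(W,u \right)} = - \frac{W}{5}$
$B{\left(g,x \right)} = 6 g$
$q{\left(E \right)} = -780 - 4 E$ ($q{\left(E \right)} = - 2 \left(\left(E + E\right) + 390\right) = - 2 \left(2 E + 390\right) = - 2 \left(390 + 2 E\right) = -780 - 4 E$)
$p{\left(Z \right)} = 30 - Z$ ($p{\left(Z \right)} = 6 \cdot 5 - Z = 30 - Z$)
$J = 4900$ ($J = \left(30 - -40\right)^{2} = \left(30 + 40\right)^{2} = 70^{2} = 4900$)
$q{\left(v{\left(-34,17 \right)} \right)} - J = \left(-780 - 4 \left(\left(- \frac{1}{5}\right) \left(-34\right)\right)\right) - 4900 = \left(-780 - \frac{136}{5}\right) - 4900 = - \frac{4036}{5} - 4900 = - \frac{28536}{5}$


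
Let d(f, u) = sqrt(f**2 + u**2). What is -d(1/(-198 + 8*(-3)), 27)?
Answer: -sqrt(35928037)/222 ≈ -27.000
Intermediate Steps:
-d(1/(-198 + 8*(-3)), 27) = -sqrt((1/(-198 + 8*(-3)))**2 + 27**2) = -sqrt((1/(-198 - 24))**2 + 729) = -sqrt((1/(-222))**2 + 729) = -sqrt((-1/222)**2 + 729) = -sqrt(1/49284 + 729) = -sqrt(35928037/49284) = -sqrt(35928037)/222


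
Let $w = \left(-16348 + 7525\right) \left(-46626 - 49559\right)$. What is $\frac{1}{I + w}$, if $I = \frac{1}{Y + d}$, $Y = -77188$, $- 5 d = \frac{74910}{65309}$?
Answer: $\frac{5041086074}{4278068571316243561} \approx 1.1784 \cdot 10^{-9}$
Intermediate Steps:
$d = - \frac{14982}{65309}$ ($d = - \frac{74910 \cdot \frac{1}{65309}}{5} = \left(- \frac{1}{5}\right) \frac{74910}{65309} = - \frac{14982}{65309} \approx -0.2294$)
$w = 848640255$ ($w = \left(-8823\right) \left(-96185\right) = 848640255$)
$I = - \frac{65309}{5041086074}$ ($I = \frac{1}{-77188 - \frac{14982}{65309}} = \frac{1}{- \frac{5041086074}{65309}} = - \frac{65309}{5041086074} \approx -1.2955 \cdot 10^{-5}$)
$\frac{1}{I + w} = \frac{1}{- \frac{65309}{5041086074} + 848640255} = \frac{1}{\frac{4278068571316243561}{5041086074}} = \frac{5041086074}{4278068571316243561}$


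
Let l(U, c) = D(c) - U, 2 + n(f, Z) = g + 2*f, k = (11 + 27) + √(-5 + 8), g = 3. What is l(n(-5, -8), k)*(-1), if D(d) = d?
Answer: -47 - √3 ≈ -48.732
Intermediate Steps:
k = 38 + √3 ≈ 39.732
n(f, Z) = 1 + 2*f (n(f, Z) = -2 + (3 + 2*f) = 1 + 2*f)
l(U, c) = c - U
l(n(-5, -8), k)*(-1) = ((38 + √3) - (1 + 2*(-5)))*(-1) = ((38 + √3) - (1 - 10))*(-1) = ((38 + √3) - 1*(-9))*(-1) = ((38 + √3) + 9)*(-1) = (47 + √3)*(-1) = -47 - √3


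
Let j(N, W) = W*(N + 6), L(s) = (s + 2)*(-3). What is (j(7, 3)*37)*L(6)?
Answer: -34632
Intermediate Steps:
L(s) = -6 - 3*s (L(s) = (2 + s)*(-3) = -6 - 3*s)
j(N, W) = W*(6 + N)
(j(7, 3)*37)*L(6) = ((3*(6 + 7))*37)*(-6 - 3*6) = ((3*13)*37)*(-6 - 18) = (39*37)*(-24) = 1443*(-24) = -34632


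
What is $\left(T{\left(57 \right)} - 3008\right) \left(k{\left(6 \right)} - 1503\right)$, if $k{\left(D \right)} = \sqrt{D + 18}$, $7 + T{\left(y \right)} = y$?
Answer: $4445874 - 5916 \sqrt{6} \approx 4.4314 \cdot 10^{6}$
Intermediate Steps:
$T{\left(y \right)} = -7 + y$
$k{\left(D \right)} = \sqrt{18 + D}$
$\left(T{\left(57 \right)} - 3008\right) \left(k{\left(6 \right)} - 1503\right) = \left(\left(-7 + 57\right) - 3008\right) \left(\sqrt{18 + 6} - 1503\right) = \left(50 - 3008\right) \left(\sqrt{24} - 1503\right) = - 2958 \left(2 \sqrt{6} - 1503\right) = - 2958 \left(-1503 + 2 \sqrt{6}\right) = 4445874 - 5916 \sqrt{6}$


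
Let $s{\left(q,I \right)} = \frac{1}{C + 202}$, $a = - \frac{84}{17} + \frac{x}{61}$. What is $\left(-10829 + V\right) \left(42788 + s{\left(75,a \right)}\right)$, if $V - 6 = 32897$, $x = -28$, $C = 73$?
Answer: $\frac{259738157874}{275} \approx 9.445 \cdot 10^{8}$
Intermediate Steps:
$a = - \frac{5600}{1037}$ ($a = - \frac{84}{17} - \frac{28}{61} = - \frac{5600}{1037} \approx -5.4002$)
$V = 32903$ ($V = 6 + 32897 = 32903$)
$s{\left(q,I \right)} = \frac{1}{275}$ ($s{\left(q,I \right)} = \frac{1}{73 + 202} = \frac{1}{275}$)
$\left(-10829 + V\right) \left(42788 + s{\left(75,a \right)}\right) = \left(-10829 + 32903\right) \left(42788 + \frac{1}{275}\right) = 22074 \cdot \frac{11766701}{275} = \frac{259738157874}{275}$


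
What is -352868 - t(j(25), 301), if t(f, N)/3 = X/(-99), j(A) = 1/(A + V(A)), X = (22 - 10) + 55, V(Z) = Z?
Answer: -11644577/33 ≈ -3.5287e+5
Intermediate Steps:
X = 67 (X = 12 + 55 = 67)
j(A) = 1/(2*A) (j(A) = 1/(A + A) = 1/(2*A))
t(f, N) = -67/33 (t(f, N) = 3*(67/(-99)) = 3*(67*(-1/99)) = 3*(-67/99) = -67/33)
-352868 - t(j(25), 301) = -352868 - 1*(-67/33) = -352868 + 67/33 = -11644577/33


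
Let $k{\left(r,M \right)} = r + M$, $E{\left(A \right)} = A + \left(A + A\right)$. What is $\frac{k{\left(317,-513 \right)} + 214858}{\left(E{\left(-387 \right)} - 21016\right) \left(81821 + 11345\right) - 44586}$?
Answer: $- \frac{107331}{1033093484} \approx -0.00010389$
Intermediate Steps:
$E{\left(A \right)} = 3 A$ ($E{\left(A \right)} = A + 2 A = 3 A$)
$k{\left(r,M \right)} = M + r$
$\frac{k{\left(317,-513 \right)} + 214858}{\left(E{\left(-387 \right)} - 21016\right) \left(81821 + 11345\right) - 44586} = \frac{\left(-513 + 317\right) + 214858}{\left(3 \left(-387\right) - 21016\right) \left(81821 + 11345\right) - 44586} = \frac{-196 + 214858}{\left(-1161 - 21016\right) 93166 - 44586} = \frac{214662}{\left(-22177\right) 93166 - 44586} = \frac{214662}{-2066142382 - 44586} = \frac{214662}{-2066186968} = 214662 \left(- \frac{1}{2066186968}\right) = - \frac{107331}{1033093484}$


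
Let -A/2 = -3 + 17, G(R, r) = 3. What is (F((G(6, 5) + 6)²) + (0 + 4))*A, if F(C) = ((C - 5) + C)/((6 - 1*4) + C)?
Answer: -13692/83 ≈ -164.96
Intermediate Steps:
F(C) = (-5 + 2*C)/(2 + C) (F(C) = ((-5 + C) + C)/((6 - 4) + C) = (-5 + 2*C)/(2 + C))
A = -28 (A = -2*(-3 + 17) = -2*14 = -28)
(F((G(6, 5) + 6)²) + (0 + 4))*A = ((-5 + 2*(3 + 6)²)/(2 + (3 + 6)²) + (0 + 4))*(-28) = ((-5 + 2*9²)/(2 + 9²) + 4)*(-28) = ((-5 + 2*81)/(2 + 81) + 4)*(-28) = ((-5 + 162)/83 + 4)*(-28) = ((1/83)*157 + 4)*(-28) = (157/83 + 4)*(-28) = (489/83)*(-28) = -13692/83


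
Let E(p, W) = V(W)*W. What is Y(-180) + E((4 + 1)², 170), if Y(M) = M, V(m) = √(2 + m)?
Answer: -180 + 340*√43 ≈ 2049.5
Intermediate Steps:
E(p, W) = W*√(2 + W) (E(p, W) = √(2 + W)*W = W*√(2 + W))
Y(-180) + E((4 + 1)², 170) = -180 + 170*√(2 + 170) = -180 + 170*√172 = -180 + 170*(2*√43) = -180 + 340*√43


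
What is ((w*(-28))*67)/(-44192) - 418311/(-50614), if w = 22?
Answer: 1285933795/139795868 ≈ 9.1987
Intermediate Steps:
((w*(-28))*67)/(-44192) - 418311/(-50614) = ((22*(-28))*67)/(-44192) - 418311/(-50614) = -616*67*(-1/44192) - 418311*(-1/50614) = -41272*(-1/44192) + 418311/50614 = 5159/5524 + 418311/50614 = 1285933795/139795868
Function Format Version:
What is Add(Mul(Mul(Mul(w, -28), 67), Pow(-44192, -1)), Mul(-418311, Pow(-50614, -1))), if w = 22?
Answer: Rational(1285933795, 139795868) ≈ 9.1987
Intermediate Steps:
Add(Mul(Mul(Mul(w, -28), 67), Pow(-44192, -1)), Mul(-418311, Pow(-50614, -1))) = Add(Mul(Mul(Mul(22, -28), 67), Pow(-44192, -1)), Mul(-418311, Pow(-50614, -1))) = Add(Mul(Mul(-616, 67), Rational(-1, 44192)), Mul(-418311, Rational(-1, 50614))) = Add(Mul(-41272, Rational(-1, 44192)), Rational(418311, 50614)) = Add(Rational(5159, 5524), Rational(418311, 50614)) = Rational(1285933795, 139795868)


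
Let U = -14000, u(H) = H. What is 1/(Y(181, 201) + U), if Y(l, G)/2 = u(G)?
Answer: -1/13598 ≈ -7.3540e-5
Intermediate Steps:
Y(l, G) = 2*G
1/(Y(181, 201) + U) = 1/(2*201 - 14000) = 1/(402 - 14000) = 1/(-13598) = -1/13598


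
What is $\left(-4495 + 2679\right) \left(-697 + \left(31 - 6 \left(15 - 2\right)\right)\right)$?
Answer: $1351104$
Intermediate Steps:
$\left(-4495 + 2679\right) \left(-697 + \left(31 - 6 \left(15 - 2\right)\right)\right) = - 1816 \left(-697 + \left(31 - 78\right)\right) = - 1816 \left(-697 - 47\right) = \left(-1816\right) \left(-744\right) = 1351104$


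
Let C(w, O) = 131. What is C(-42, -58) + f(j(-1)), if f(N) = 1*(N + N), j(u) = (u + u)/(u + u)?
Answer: 133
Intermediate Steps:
j(u) = 1 (j(u) = (2*u)/((2*u)) = (2*u)*(1/(2*u)) = 1)
f(N) = 2*N (f(N) = 1*(2*N) = 2*N)
C(-42, -58) + f(j(-1)) = 131 + 2*1 = 131 + 2 = 133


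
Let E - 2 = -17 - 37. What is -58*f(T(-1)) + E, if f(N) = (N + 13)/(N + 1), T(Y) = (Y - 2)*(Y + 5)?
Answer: -514/11 ≈ -46.727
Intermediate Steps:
E = -52 (E = 2 + (-17 - 37) = 2 - 54 = -52)
T(Y) = (-2 + Y)*(5 + Y)
f(N) = (13 + N)/(1 + N)
-58*f(T(-1)) + E = -58*(13 + (-10 + (-1)**2 + 3*(-1)))/(1 + (-10 + (-1)**2 + 3*(-1))) - 52 = -58*(13 + (-10 + 1 - 3))/(1 + (-10 + 1 - 3)) - 52 = -58*(13 - 12)/(1 - 12) - 52 = -58/(-11) - 52 = -(-58)/11 - 52 = -58*(-1/11) - 52 = 58/11 - 52 = -514/11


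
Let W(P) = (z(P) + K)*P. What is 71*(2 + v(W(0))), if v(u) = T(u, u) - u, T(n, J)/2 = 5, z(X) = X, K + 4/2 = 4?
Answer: 852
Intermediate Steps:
K = 2 (K = -2 + 4 = 2)
T(n, J) = 10 (T(n, J) = 2*5 = 10)
W(P) = P*(2 + P) (W(P) = (P + 2)*P = (2 + P)*P = P*(2 + P))
v(u) = 10 - u
71*(2 + v(W(0))) = 71*(2 + (10 - 0*(2 + 0))) = 71*(2 + (10 - 0*2)) = 71*(2 + (10 - 1*0)) = 71*(2 + (10 + 0)) = 71*(2 + 10) = 71*12 = 852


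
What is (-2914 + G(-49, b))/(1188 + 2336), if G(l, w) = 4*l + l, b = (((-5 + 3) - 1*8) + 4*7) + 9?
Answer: -3159/3524 ≈ -0.89642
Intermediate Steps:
b = 27 (b = ((-2 - 8) + 28) + 9 = (-10 + 28) + 9 = 18 + 9 = 27)
G(l, w) = 5*l
(-2914 + G(-49, b))/(1188 + 2336) = (-2914 + 5*(-49))/(1188 + 2336) = (-2914 - 245)/3524 = -3159*1/3524 = -3159/3524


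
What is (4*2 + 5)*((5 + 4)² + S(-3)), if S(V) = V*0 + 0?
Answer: 1053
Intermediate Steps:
S(V) = 0 (S(V) = 0 + 0 = 0)
(4*2 + 5)*((5 + 4)² + S(-3)) = (4*2 + 5)*((5 + 4)² + 0) = (8 + 5)*(9² + 0) = 13*(81 + 0) = 13*81 = 1053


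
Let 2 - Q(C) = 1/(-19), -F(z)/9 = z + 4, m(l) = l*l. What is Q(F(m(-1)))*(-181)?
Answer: -7059/19 ≈ -371.53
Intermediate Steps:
m(l) = l**2
F(z) = -36 - 9*z (F(z) = -9*(z + 4) = -9*(4 + z) = -36 - 9*z)
Q(C) = 39/19 (Q(C) = 2 - 1/(-19) = 2 - 1*(-1/19) = 2 + 1/19 = 39/19)
Q(F(m(-1)))*(-181) = (39/19)*(-181) = -7059/19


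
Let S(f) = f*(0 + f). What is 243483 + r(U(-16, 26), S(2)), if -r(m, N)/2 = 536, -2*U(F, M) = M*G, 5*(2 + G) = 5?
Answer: 242411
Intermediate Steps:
G = -1 (G = -2 + (⅕)*5 = -2 + 1 = -1)
S(f) = f² (S(f) = f*f = f²)
U(F, M) = M/2 (U(F, M) = -M*(-1)/2 = -(-1)*M/2 = M/2)
r(m, N) = -1072 (r(m, N) = -2*536 = -1072)
243483 + r(U(-16, 26), S(2)) = 243483 - 1072 = 242411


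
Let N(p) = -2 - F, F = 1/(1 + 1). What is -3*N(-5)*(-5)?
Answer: -75/2 ≈ -37.500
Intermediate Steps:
F = ½ (F = 1/2 = ½ ≈ 0.50000)
N(p) = -5/2 (N(p) = -2 - 1*½ = -2 - ½ = -5/2)
-3*N(-5)*(-5) = -3*(-5/2)*(-5) = (15/2)*(-5) = -75/2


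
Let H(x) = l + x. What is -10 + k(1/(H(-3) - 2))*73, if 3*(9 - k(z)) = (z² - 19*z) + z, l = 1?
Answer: 25727/48 ≈ 535.98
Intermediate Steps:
H(x) = 1 + x
k(z) = 9 + 6*z - z²/3 (k(z) = 9 - ((z² - 19*z) + z)/3 = 9 - (z² - 18*z)/3 = 9 + (6*z - z²/3) = 9 + 6*z - z²/3)
-10 + k(1/(H(-3) - 2))*73 = -10 + (9 + 6/((1 - 3) - 2) - 1/(3*((1 - 3) - 2)²))*73 = -10 + (9 + 6/(-2 - 2) - 1/(3*(-2 - 2)²))*73 = -10 + (9 + 6/(-4) - (1/(-4))²/3)*73 = -10 + (9 + 6*(-¼) - (-¼)²/3)*73 = -10 + (9 - 3/2 - ⅓*1/16)*73 = -10 + (9 - 3/2 - 1/48)*73 = -10 + (359/48)*73 = -10 + 26207/48 = 25727/48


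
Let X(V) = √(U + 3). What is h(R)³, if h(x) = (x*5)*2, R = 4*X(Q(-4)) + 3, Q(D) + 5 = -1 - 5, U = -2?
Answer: 343000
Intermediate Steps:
Q(D) = -11 (Q(D) = -5 + (-1 - 5) = -5 - 6 = -11)
X(V) = 1 (X(V) = √(-2 + 3) = √1 = 1)
R = 7 (R = 4*1 + 3 = 4 + 3 = 7)
h(x) = 10*x (h(x) = (5*x)*2 = 10*x)
h(R)³ = (10*7)³ = 70³ = 343000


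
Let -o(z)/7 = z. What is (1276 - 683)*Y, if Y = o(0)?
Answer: 0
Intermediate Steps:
o(z) = -7*z
Y = 0 (Y = -7*0 = 0)
(1276 - 683)*Y = (1276 - 683)*0 = 593*0 = 0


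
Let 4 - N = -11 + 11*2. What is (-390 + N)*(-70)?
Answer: 27790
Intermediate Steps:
N = -7 (N = 4 - (-11 + 11*2) = 4 - (-11 + 22) = 4 - 1*11 = 4 - 11 = -7)
(-390 + N)*(-70) = (-390 - 7)*(-70) = -397*(-70) = 27790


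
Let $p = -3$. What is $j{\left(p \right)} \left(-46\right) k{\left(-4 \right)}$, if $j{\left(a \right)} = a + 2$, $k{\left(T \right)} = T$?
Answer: $-184$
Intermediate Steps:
$j{\left(a \right)} = 2 + a$
$j{\left(p \right)} \left(-46\right) k{\left(-4 \right)} = \left(2 - 3\right) \left(-46\right) \left(-4\right) = \left(-1\right) \left(-46\right) \left(-4\right) = 46 \left(-4\right) = -184$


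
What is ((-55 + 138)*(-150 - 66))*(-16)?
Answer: 286848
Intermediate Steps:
((-55 + 138)*(-150 - 66))*(-16) = (83*(-216))*(-16) = -17928*(-16) = 286848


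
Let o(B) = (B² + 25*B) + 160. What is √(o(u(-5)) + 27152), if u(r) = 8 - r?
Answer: √27806 ≈ 166.75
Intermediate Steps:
o(B) = 160 + B² + 25*B
√(o(u(-5)) + 27152) = √((160 + (8 - 1*(-5))² + 25*(8 - 1*(-5))) + 27152) = √((160 + (8 + 5)² + 25*(8 + 5)) + 27152) = √((160 + 13² + 25*13) + 27152) = √((160 + 169 + 325) + 27152) = √(654 + 27152) = √27806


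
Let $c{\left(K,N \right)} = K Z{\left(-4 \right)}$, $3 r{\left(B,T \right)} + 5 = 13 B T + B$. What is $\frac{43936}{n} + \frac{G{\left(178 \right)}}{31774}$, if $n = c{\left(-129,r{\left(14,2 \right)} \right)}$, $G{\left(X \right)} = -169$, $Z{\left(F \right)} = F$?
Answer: $\frac{348983815}{4098846} \approx 85.142$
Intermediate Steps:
$r{\left(B,T \right)} = - \frac{5}{3} + \frac{B}{3} + \frac{13 B T}{3}$ ($r{\left(B,T \right)} = - \frac{5}{3} + \frac{13 B T + B}{3} = - \frac{5}{3} + \frac{B + 13 B T}{3} = - \frac{5}{3} + \left(\frac{B}{3} + \frac{13 B T}{3}\right) = - \frac{5}{3} + \frac{B}{3} + \frac{13 B T}{3}$)
$c{\left(K,N \right)} = - 4 K$ ($c{\left(K,N \right)} = K \left(-4\right) = - 4 K$)
$n = 516$ ($n = \left(-4\right) \left(-129\right) = 516$)
$\frac{43936}{n} + \frac{G{\left(178 \right)}}{31774} = \frac{43936}{516} - \frac{169}{31774} = 43936 \cdot \frac{1}{516} - \frac{169}{31774} = \frac{10984}{129} - \frac{169}{31774} = \frac{348983815}{4098846}$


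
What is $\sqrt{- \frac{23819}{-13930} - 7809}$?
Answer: $\frac{i \sqrt{1514964825430}}{13930} \approx 88.359 i$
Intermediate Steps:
$\sqrt{- \frac{23819}{-13930} - 7809} = \sqrt{\left(-23819\right) \left(- \frac{1}{13930}\right) - 7809} = \sqrt{\frac{23819}{13930} - 7809} = \sqrt{- \frac{108755551}{13930}} = \frac{i \sqrt{1514964825430}}{13930}$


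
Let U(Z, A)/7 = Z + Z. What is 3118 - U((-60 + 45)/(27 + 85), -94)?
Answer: 24959/8 ≈ 3119.9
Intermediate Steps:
U(Z, A) = 14*Z (U(Z, A) = 7*(Z + Z) = 7*(2*Z) = 14*Z)
3118 - U((-60 + 45)/(27 + 85), -94) = 3118 - 14*(-60 + 45)/(27 + 85) = 3118 - 14*(-15/112) = 3118 - 14*(-15*1/112) = 3118 - 14*(-15)/112 = 3118 - 1*(-15/8) = 3118 + 15/8 = 24959/8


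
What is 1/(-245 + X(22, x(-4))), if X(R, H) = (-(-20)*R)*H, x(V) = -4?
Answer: -1/2005 ≈ -0.00049875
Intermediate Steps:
X(R, H) = 20*H*R (X(R, H) = (20*R)*H = 20*H*R)
1/(-245 + X(22, x(-4))) = 1/(-245 + 20*(-4)*22) = 1/(-245 - 1760) = 1/(-2005) = -1/2005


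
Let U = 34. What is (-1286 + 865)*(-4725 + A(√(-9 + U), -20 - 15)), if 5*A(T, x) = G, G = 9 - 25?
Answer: 9952861/5 ≈ 1.9906e+6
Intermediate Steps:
G = -16
A(T, x) = -16/5 (A(T, x) = (⅕)*(-16) = -16/5)
(-1286 + 865)*(-4725 + A(√(-9 + U), -20 - 15)) = (-1286 + 865)*(-4725 - 16/5) = -421*(-23641/5) = 9952861/5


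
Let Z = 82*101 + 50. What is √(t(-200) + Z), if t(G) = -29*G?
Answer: 2*√3533 ≈ 118.88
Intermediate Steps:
Z = 8332 (Z = 8282 + 50 = 8332)
√(t(-200) + Z) = √(-29*(-200) + 8332) = √(5800 + 8332) = √14132 = 2*√3533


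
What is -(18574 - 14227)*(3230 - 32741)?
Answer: 128284317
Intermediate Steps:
-(18574 - 14227)*(3230 - 32741) = -4347*(-29511) = -1*(-128284317) = 128284317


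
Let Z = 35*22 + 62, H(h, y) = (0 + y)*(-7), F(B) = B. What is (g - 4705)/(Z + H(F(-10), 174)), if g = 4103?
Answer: 301/193 ≈ 1.5596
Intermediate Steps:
H(h, y) = -7*y (H(h, y) = y*(-7) = -7*y)
Z = 832 (Z = 770 + 62 = 832)
(g - 4705)/(Z + H(F(-10), 174)) = (4103 - 4705)/(832 - 7*174) = -602/(832 - 1218) = -602/(-386) = -602*(-1/386) = 301/193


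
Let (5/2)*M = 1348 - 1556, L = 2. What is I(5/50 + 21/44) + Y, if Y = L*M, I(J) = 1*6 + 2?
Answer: -792/5 ≈ -158.40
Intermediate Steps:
M = -416/5 (M = 2*(1348 - 1556)/5 = (⅖)*(-208) = -416/5 ≈ -83.200)
I(J) = 8 (I(J) = 6 + 2 = 8)
Y = -832/5 (Y = 2*(-416/5) = -832/5 ≈ -166.40)
I(5/50 + 21/44) + Y = 8 - 832/5 = -792/5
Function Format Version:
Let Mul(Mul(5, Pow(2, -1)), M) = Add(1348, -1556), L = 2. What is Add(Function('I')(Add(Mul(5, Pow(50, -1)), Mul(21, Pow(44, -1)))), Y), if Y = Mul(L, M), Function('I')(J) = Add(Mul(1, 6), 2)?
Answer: Rational(-792, 5) ≈ -158.40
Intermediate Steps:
M = Rational(-416, 5) (M = Mul(Rational(2, 5), Add(1348, -1556)) = Mul(Rational(2, 5), -208) = Rational(-416, 5) ≈ -83.200)
Function('I')(J) = 8 (Function('I')(J) = Add(6, 2) = 8)
Y = Rational(-832, 5) (Y = Mul(2, Rational(-416, 5)) = Rational(-832, 5) ≈ -166.40)
Add(Function('I')(Add(Mul(5, Pow(50, -1)), Mul(21, Pow(44, -1)))), Y) = Add(8, Rational(-832, 5)) = Rational(-792, 5)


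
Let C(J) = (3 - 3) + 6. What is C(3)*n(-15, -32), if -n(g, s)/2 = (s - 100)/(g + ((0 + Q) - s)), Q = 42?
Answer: 1584/59 ≈ 26.847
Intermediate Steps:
n(g, s) = -2*(-100 + s)/(42 + g - s) (n(g, s) = -2*(s - 100)/(g + ((0 + 42) - s)) = -2*(-100 + s)/(g + (42 - s)) = -2*(-100 + s)/(42 + g - s))
C(J) = 6 (C(J) = 0 + 6 = 6)
C(3)*n(-15, -32) = 6*(2*(100 - 1*(-32))/(42 - 15 - 1*(-32))) = 6*(2*(100 + 32)/(42 - 15 + 32)) = 6*(2*132/59) = 6*(2*(1/59)*132) = 6*(264/59) = 1584/59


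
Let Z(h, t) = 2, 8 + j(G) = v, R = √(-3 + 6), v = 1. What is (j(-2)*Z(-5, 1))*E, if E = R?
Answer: -14*√3 ≈ -24.249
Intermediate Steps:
R = √3 ≈ 1.7320
E = √3 ≈ 1.7320
j(G) = -7 (j(G) = -8 + 1 = -7)
(j(-2)*Z(-5, 1))*E = (-7*2)*√3 = -14*√3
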